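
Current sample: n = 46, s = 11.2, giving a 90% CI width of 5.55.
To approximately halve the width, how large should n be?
n ≈ 184

CI width ∝ 1/√n
To reduce width by factor 2, need √n to grow by 2 → need 2² = 4 times as many samples.

Current: n = 46, width = 5.55
New: n = 184, width ≈ 2.73

Width reduced by factor of 5.55/2.73 = 2.03.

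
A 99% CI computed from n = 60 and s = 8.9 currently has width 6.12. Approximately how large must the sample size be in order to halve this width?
n ≈ 240

CI width ∝ 1/√n
To reduce width by factor 2, need √n to grow by 2 → need 2² = 4 times as many samples.

Current: n = 60, width = 6.12
New: n = 240, width ≈ 2.98

Width reduced by factor of 6.12/2.98 = 2.05.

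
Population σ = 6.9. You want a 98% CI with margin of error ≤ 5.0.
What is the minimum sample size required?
n ≥ 11

For margin E ≤ 5.0:
n ≥ (z* · σ / E)²
n ≥ (2.326 · 6.9 / 5.0)²
n ≥ 10.30

Minimum n = 11 (rounding up)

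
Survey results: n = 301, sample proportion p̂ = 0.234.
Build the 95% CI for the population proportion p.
(0.186, 0.282)

Proportion CI:
SE = √(p̂(1-p̂)/n) = √(0.234 · 0.766 / 301) = 0.02440

z* = 1.960
Margin = z* · SE = 1.960 · 0.02440 = 0.0478

CI: 0.234 ± 0.0478 = (0.186, 0.282)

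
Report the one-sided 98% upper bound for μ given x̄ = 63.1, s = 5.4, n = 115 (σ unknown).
μ ≤ 64.15

Upper bound (one-sided):
t* = 2.078 (one-sided for 98%)
Upper bound = x̄ + t* · s/√n = 63.1 + 2.078 · 5.4/√115 = 64.15

We are 98% confident that μ ≤ 64.15.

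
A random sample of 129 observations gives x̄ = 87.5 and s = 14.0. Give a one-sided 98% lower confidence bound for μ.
μ ≥ 84.94

Lower bound (one-sided):
t* = 2.075 (one-sided for 98%)
Lower bound = x̄ - t* · s/√n = 87.5 - 2.075 · 14.0/√129 = 84.94

We are 98% confident that μ ≥ 84.94.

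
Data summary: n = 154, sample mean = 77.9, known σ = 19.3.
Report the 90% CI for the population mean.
(75.34, 80.46)

z-interval (σ known):
z* = 1.645 for 90% confidence

Margin of error = z* · σ/√n = 1.645 · 19.3/√154 = 2.56

CI: (77.9 - 2.56, 77.9 + 2.56) = (75.34, 80.46)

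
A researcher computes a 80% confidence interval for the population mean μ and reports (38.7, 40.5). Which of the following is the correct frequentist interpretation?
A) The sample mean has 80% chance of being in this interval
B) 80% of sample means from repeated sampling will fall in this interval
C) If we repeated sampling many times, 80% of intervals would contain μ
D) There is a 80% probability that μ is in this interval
C

A) Wrong — x̄ is observed and sits in the interval by construction.
B) Wrong — coverage applies to intervals containing μ, not to future x̄ values.
C) Correct — this is the frequentist long-run coverage interpretation.
D) Wrong — μ is fixed; the randomness lives in the interval, not in μ.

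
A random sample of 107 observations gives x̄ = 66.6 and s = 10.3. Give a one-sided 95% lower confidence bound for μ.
μ ≥ 64.95

Lower bound (one-sided):
t* = 1.659 (one-sided for 95%)
Lower bound = x̄ - t* · s/√n = 66.6 - 1.659 · 10.3/√107 = 64.95

We are 95% confident that μ ≥ 64.95.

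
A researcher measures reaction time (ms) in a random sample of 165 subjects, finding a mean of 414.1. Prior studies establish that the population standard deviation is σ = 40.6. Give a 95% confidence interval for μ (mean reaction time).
(407.91, 420.29)

z-interval (σ known):
z* = 1.960 for 95% confidence

Margin of error = z* · σ/√n = 1.960 · 40.6/√165 = 6.19

CI: (414.1 - 6.19, 414.1 + 6.19) = (407.91, 420.29)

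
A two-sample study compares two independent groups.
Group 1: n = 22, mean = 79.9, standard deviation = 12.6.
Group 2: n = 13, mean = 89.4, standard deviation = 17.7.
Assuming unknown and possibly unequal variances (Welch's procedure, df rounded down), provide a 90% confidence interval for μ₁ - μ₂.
(-19.18, 0.18)

Difference: x̄₁ - x̄₂ = -9.50
SE = √(s₁²/n₁ + s₂²/n₂) = √(12.6²/22 + 17.7²/13) = 5.5960
df = 19.28 → 19 (Welch–Satterthwaite, rounded down)
t* = 1.729

CI: -9.50 ± 1.729 · 5.5960 = -9.50 ± 9.68 = (-19.18, 0.18)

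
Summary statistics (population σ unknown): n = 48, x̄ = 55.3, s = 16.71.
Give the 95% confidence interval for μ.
(50.45, 60.15)

t-interval (σ unknown):
df = n - 1 = 47
t* = 2.012 for 95% confidence

Margin of error = t* · s/√n = 2.012 · 16.71/√48 = 4.85

CI: (50.45, 60.15)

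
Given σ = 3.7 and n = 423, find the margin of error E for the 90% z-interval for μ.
Margin of error = 0.30

Margin of error = z* · σ/√n
= 1.645 · 3.7/√423
= 1.645 · 3.7/20.5670
= 0.30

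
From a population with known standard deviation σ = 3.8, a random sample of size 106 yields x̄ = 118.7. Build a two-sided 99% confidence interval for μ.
(117.75, 119.65)

z-interval (σ known):
z* = 2.576 for 99% confidence

Margin of error = z* · σ/√n = 2.576 · 3.8/√106 = 0.95

CI: (118.7 - 0.95, 118.7 + 0.95) = (117.75, 119.65)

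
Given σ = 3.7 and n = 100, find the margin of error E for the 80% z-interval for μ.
Margin of error = 0.47

Margin of error = z* · σ/√n
= 1.282 · 3.7/√100
= 1.282 · 3.7/10.0000
= 0.47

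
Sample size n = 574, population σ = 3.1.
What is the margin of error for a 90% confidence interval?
Margin of error = 0.21

Margin of error = z* · σ/√n
= 1.645 · 3.1/√574
= 1.645 · 3.1/23.9583
= 0.21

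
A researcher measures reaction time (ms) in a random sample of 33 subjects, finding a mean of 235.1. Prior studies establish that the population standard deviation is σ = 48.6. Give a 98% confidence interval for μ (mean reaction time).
(215.42, 254.78)

z-interval (σ known):
z* = 2.326 for 98% confidence

Margin of error = z* · σ/√n = 2.326 · 48.6/√33 = 19.68

CI: (235.1 - 19.68, 235.1 + 19.68) = (215.42, 254.78)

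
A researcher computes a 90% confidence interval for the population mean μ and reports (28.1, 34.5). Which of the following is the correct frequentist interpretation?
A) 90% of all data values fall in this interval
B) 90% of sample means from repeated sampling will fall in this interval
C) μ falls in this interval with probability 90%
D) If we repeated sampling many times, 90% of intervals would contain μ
D

A) Wrong — a CI is about the parameter μ, not individual data values.
B) Wrong — coverage applies to intervals containing μ, not to future x̄ values.
C) Wrong — μ is fixed; the randomness lives in the interval, not in μ.
D) Correct — this is the frequentist long-run coverage interpretation.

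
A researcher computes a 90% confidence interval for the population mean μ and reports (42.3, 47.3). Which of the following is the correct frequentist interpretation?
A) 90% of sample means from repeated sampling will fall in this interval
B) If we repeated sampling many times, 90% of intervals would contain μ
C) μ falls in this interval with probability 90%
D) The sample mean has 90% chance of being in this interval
B

A) Wrong — coverage applies to intervals containing μ, not to future x̄ values.
B) Correct — this is the frequentist long-run coverage interpretation.
C) Wrong — μ is fixed; the randomness lives in the interval, not in μ.
D) Wrong — x̄ is observed and sits in the interval by construction.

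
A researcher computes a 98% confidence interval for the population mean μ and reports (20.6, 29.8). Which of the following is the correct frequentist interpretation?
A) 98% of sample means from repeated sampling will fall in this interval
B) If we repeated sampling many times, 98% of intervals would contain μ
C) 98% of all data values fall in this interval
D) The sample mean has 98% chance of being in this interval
B

A) Wrong — coverage applies to intervals containing μ, not to future x̄ values.
B) Correct — this is the frequentist long-run coverage interpretation.
C) Wrong — a CI is about the parameter μ, not individual data values.
D) Wrong — x̄ is observed and sits in the interval by construction.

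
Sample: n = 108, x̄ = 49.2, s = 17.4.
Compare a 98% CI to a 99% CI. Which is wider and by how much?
99% CI is wider by 0.87

df = 107
98% CI: t* = 2.362, (45.25, 53.15), width = 2 · t* · s/√n = 7.91
99% CI: t* = 2.623, (44.81, 53.59), width = 2 · t* · s/√n = 8.78

The 99% CI is wider by 8.78 - 7.91 = 0.87.
Higher confidence requires a wider interval.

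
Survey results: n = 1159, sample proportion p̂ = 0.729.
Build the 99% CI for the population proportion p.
(0.695, 0.763)

Proportion CI:
SE = √(p̂(1-p̂)/n) = √(0.729 · 0.271 / 1159) = 0.01306

z* = 2.576
Margin = z* · SE = 2.576 · 0.01306 = 0.0336

CI: 0.729 ± 0.0336 = (0.695, 0.763)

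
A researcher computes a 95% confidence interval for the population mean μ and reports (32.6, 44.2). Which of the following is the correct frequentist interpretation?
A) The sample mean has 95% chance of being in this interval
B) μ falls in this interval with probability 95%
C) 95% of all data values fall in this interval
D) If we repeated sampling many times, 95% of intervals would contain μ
D

A) Wrong — x̄ is observed and sits in the interval by construction.
B) Wrong — μ is fixed; the randomness lives in the interval, not in μ.
C) Wrong — a CI is about the parameter μ, not individual data values.
D) Correct — this is the frequentist long-run coverage interpretation.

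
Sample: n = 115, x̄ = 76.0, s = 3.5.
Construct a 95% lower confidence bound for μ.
μ ≥ 75.46

Lower bound (one-sided):
t* = 1.658 (one-sided for 95%)
Lower bound = x̄ - t* · s/√n = 76.0 - 1.658 · 3.5/√115 = 75.46

We are 95% confident that μ ≥ 75.46.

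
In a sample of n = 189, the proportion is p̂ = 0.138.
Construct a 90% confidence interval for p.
(0.097, 0.179)

Proportion CI:
SE = √(p̂(1-p̂)/n) = √(0.138 · 0.862 / 189) = 0.02509

z* = 1.645
Margin = z* · SE = 1.645 · 0.02509 = 0.0413

CI: 0.138 ± 0.0413 = (0.097, 0.179)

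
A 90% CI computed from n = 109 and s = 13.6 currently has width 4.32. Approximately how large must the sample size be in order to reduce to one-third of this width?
n ≈ 981

CI width ∝ 1/√n
To reduce width by factor 3, need √n to grow by 3 → need 3² = 9 times as many samples.

Current: n = 109, width = 4.32
New: n = 981, width ≈ 1.43

Width reduced by factor of 4.32/1.43 = 3.02.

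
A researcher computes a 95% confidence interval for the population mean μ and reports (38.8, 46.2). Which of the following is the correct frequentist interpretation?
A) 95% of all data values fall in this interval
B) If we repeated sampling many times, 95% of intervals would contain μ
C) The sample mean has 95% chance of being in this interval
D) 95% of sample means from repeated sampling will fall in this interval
B

A) Wrong — a CI is about the parameter μ, not individual data values.
B) Correct — this is the frequentist long-run coverage interpretation.
C) Wrong — x̄ is observed and sits in the interval by construction.
D) Wrong — coverage applies to intervals containing μ, not to future x̄ values.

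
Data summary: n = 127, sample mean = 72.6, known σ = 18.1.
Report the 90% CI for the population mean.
(69.96, 75.24)

z-interval (σ known):
z* = 1.645 for 90% confidence

Margin of error = z* · σ/√n = 1.645 · 18.1/√127 = 2.64

CI: (72.6 - 2.64, 72.6 + 2.64) = (69.96, 75.24)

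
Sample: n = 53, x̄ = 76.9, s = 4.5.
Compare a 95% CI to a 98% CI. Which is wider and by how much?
98% CI is wider by 0.49

df = 52
95% CI: t* = 2.007, (75.66, 78.14), width = 2 · t* · s/√n = 2.48
98% CI: t* = 2.400, (75.42, 78.38), width = 2 · t* · s/√n = 2.97

The 98% CI is wider by 2.97 - 2.48 = 0.49.
Higher confidence requires a wider interval.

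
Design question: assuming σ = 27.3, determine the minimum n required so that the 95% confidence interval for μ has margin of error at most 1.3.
n ≥ 1695

For margin E ≤ 1.3:
n ≥ (z* · σ / E)²
n ≥ (1.960 · 27.3 / 1.3)²
n ≥ 1694.15

Minimum n = 1695 (rounding up)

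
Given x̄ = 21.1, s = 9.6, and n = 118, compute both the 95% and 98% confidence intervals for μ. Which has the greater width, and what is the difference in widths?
98% CI is wider by 0.67

df = 117
95% CI: t* = 1.980, (19.35, 22.85), width = 2 · t* · s/√n = 3.50
98% CI: t* = 2.359, (19.02, 23.18), width = 2 · t* · s/√n = 4.17

The 98% CI is wider by 4.17 - 3.50 = 0.67.
Higher confidence requires a wider interval.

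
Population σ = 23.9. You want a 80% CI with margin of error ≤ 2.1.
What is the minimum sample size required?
n ≥ 213

For margin E ≤ 2.1:
n ≥ (z* · σ / E)²
n ≥ (1.282 · 23.9 / 2.1)²
n ≥ 212.88

Minimum n = 213 (rounding up)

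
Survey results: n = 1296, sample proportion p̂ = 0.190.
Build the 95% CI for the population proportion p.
(0.169, 0.211)

Proportion CI:
SE = √(p̂(1-p̂)/n) = √(0.190 · 0.810 / 1296) = 0.01090

z* = 1.960
Margin = z* · SE = 1.960 · 0.01090 = 0.0214

CI: 0.190 ± 0.0214 = (0.169, 0.211)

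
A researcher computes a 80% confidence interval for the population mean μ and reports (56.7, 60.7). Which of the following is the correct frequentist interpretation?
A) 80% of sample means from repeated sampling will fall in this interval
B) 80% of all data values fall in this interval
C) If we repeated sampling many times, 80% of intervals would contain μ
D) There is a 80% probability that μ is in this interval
C

A) Wrong — coverage applies to intervals containing μ, not to future x̄ values.
B) Wrong — a CI is about the parameter μ, not individual data values.
C) Correct — this is the frequentist long-run coverage interpretation.
D) Wrong — μ is fixed; the randomness lives in the interval, not in μ.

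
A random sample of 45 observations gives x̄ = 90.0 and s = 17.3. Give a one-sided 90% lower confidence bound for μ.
μ ≥ 86.64

Lower bound (one-sided):
t* = 1.301 (one-sided for 90%)
Lower bound = x̄ - t* · s/√n = 90.0 - 1.301 · 17.3/√45 = 86.64

We are 90% confident that μ ≥ 86.64.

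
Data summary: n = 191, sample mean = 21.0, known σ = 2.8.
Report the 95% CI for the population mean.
(20.60, 21.40)

z-interval (σ known):
z* = 1.960 for 95% confidence

Margin of error = z* · σ/√n = 1.960 · 2.8/√191 = 0.40

CI: (21.0 - 0.40, 21.0 + 0.40) = (20.60, 21.40)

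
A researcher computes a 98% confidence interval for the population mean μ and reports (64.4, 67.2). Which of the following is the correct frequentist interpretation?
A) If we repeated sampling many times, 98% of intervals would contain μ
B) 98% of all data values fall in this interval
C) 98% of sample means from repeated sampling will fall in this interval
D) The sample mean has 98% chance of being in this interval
A

A) Correct — this is the frequentist long-run coverage interpretation.
B) Wrong — a CI is about the parameter μ, not individual data values.
C) Wrong — coverage applies to intervals containing μ, not to future x̄ values.
D) Wrong — x̄ is observed and sits in the interval by construction.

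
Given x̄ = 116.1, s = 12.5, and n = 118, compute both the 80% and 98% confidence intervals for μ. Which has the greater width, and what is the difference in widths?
98% CI is wider by 2.46

df = 117
80% CI: t* = 1.289, (114.62, 117.58), width = 2 · t* · s/√n = 2.97
98% CI: t* = 2.359, (113.39, 118.81), width = 2 · t* · s/√n = 5.43

The 98% CI is wider by 5.43 - 2.97 = 2.46.
Higher confidence requires a wider interval.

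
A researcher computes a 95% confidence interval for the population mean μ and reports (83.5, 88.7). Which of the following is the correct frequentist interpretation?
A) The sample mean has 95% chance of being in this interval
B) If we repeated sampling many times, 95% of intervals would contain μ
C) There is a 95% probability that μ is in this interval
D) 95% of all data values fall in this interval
B

A) Wrong — x̄ is observed and sits in the interval by construction.
B) Correct — this is the frequentist long-run coverage interpretation.
C) Wrong — μ is fixed; the randomness lives in the interval, not in μ.
D) Wrong — a CI is about the parameter μ, not individual data values.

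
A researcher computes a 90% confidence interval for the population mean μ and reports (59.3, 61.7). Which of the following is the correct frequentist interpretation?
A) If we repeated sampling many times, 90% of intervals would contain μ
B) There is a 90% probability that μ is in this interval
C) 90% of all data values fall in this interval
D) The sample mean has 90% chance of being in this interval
A

A) Correct — this is the frequentist long-run coverage interpretation.
B) Wrong — μ is fixed; the randomness lives in the interval, not in μ.
C) Wrong — a CI is about the parameter μ, not individual data values.
D) Wrong — x̄ is observed and sits in the interval by construction.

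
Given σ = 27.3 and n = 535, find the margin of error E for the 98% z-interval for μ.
Margin of error = 2.75

Margin of error = z* · σ/√n
= 2.326 · 27.3/√535
= 2.326 · 27.3/23.1301
= 2.75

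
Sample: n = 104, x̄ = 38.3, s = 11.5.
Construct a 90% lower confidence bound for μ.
μ ≥ 36.85

Lower bound (one-sided):
t* = 1.290 (one-sided for 90%)
Lower bound = x̄ - t* · s/√n = 38.3 - 1.290 · 11.5/√104 = 36.85

We are 90% confident that μ ≥ 36.85.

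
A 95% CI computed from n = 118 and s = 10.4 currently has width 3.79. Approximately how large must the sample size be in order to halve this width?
n ≈ 472

CI width ∝ 1/√n
To reduce width by factor 2, need √n to grow by 2 → need 2² = 4 times as many samples.

Current: n = 118, width = 3.79
New: n = 472, width ≈ 1.88

Width reduced by factor of 3.79/1.88 = 2.02.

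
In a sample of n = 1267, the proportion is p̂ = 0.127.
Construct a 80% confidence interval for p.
(0.115, 0.139)

Proportion CI:
SE = √(p̂(1-p̂)/n) = √(0.127 · 0.873 / 1267) = 0.00935

z* = 1.282
Margin = z* · SE = 1.282 · 0.00935 = 0.0120

CI: 0.127 ± 0.0120 = (0.115, 0.139)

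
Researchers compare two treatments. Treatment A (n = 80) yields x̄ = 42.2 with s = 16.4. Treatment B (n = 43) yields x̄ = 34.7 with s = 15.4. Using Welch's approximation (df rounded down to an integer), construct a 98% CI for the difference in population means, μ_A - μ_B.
(0.44, 14.56)

Difference: x̄₁ - x̄₂ = 7.50
SE = √(s₁²/n₁ + s₂²/n₂) = √(16.4²/80 + 15.4²/43) = 2.9795
df = 90.86 → 90 (Welch–Satterthwaite, rounded down)
t* = 2.368

CI: 7.50 ± 2.368 · 2.9795 = 7.50 ± 7.06 = (0.44, 14.56)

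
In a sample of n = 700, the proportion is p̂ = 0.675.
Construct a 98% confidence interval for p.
(0.634, 0.716)

Proportion CI:
SE = √(p̂(1-p̂)/n) = √(0.675 · 0.325 / 700) = 0.01770

z* = 2.326
Margin = z* · SE = 2.326 · 0.01770 = 0.0412

CI: 0.675 ± 0.0412 = (0.634, 0.716)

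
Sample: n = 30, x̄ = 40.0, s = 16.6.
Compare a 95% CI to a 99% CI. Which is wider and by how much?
99% CI is wider by 4.31

df = 29
95% CI: t* = 2.045, (33.80, 46.20), width = 2 · t* · s/√n = 12.40
99% CI: t* = 2.756, (31.65, 48.35), width = 2 · t* · s/√n = 16.71

The 99% CI is wider by 16.71 - 12.40 = 4.31.
Higher confidence requires a wider interval.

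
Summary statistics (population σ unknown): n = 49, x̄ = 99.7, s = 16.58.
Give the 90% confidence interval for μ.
(95.73, 103.67)

t-interval (σ unknown):
df = n - 1 = 48
t* = 1.677 for 90% confidence

Margin of error = t* · s/√n = 1.677 · 16.58/√49 = 3.97

CI: (95.73, 103.67)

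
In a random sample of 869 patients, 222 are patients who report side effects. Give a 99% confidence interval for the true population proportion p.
(0.217, 0.294)

Proportion CI:
p̂ = 222/869 = 0.25547
SE = √(p̂(1-p̂)/n) = √(0.25547 · 0.74453 / 869) = 0.01479

z* = 2.576
Margin = z* · SE = 2.576 · 0.01479 = 0.0381

CI: 0.25547 ± 0.0381 = (0.217, 0.294)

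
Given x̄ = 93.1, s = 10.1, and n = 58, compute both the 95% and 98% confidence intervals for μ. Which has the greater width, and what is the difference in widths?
98% CI is wider by 1.04

df = 57
95% CI: t* = 2.002, (90.44, 95.76), width = 2 · t* · s/√n = 5.31
98% CI: t* = 2.394, (89.93, 96.27), width = 2 · t* · s/√n = 6.35

The 98% CI is wider by 6.35 - 5.31 = 1.04.
Higher confidence requires a wider interval.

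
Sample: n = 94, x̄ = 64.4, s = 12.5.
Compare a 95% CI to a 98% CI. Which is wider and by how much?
98% CI is wider by 0.98

df = 93
95% CI: t* = 1.986, (61.84, 66.96), width = 2 · t* · s/√n = 5.12
98% CI: t* = 2.367, (61.35, 67.45), width = 2 · t* · s/√n = 6.10

The 98% CI is wider by 6.10 - 5.12 = 0.98.
Higher confidence requires a wider interval.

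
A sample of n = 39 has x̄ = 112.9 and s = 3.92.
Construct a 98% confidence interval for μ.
(111.38, 114.42)

t-interval (σ unknown):
df = n - 1 = 38
t* = 2.429 for 98% confidence

Margin of error = t* · s/√n = 2.429 · 3.92/√39 = 1.52

CI: (111.38, 114.42)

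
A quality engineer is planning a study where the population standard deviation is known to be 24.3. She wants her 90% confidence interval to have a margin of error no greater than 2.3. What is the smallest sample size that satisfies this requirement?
n ≥ 303

For margin E ≤ 2.3:
n ≥ (z* · σ / E)²
n ≥ (1.645 · 24.3 / 2.3)²
n ≥ 302.06

Minimum n = 303 (rounding up)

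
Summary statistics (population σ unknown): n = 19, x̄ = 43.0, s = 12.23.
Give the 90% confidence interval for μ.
(38.13, 47.87)

t-interval (σ unknown):
df = n - 1 = 18
t* = 1.734 for 90% confidence

Margin of error = t* · s/√n = 1.734 · 12.23/√19 = 4.87

CI: (38.13, 47.87)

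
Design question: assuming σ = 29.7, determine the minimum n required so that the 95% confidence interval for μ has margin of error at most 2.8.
n ≥ 433

For margin E ≤ 2.8:
n ≥ (z* · σ / E)²
n ≥ (1.960 · 29.7 / 2.8)²
n ≥ 432.22

Minimum n = 433 (rounding up)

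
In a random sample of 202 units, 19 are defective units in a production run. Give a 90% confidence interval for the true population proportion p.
(0.060, 0.128)

Proportion CI:
p̂ = 19/202 = 0.09406
SE = √(p̂(1-p̂)/n) = √(0.09406 · 0.90594 / 202) = 0.02054

z* = 1.645
Margin = z* · SE = 1.645 · 0.02054 = 0.0338

CI: 0.09406 ± 0.0338 = (0.060, 0.128)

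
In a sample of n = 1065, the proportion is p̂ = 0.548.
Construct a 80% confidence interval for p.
(0.528, 0.568)

Proportion CI:
SE = √(p̂(1-p̂)/n) = √(0.548 · 0.452 / 1065) = 0.01525

z* = 1.282
Margin = z* · SE = 1.282 · 0.01525 = 0.0196

CI: 0.548 ± 0.0196 = (0.528, 0.568)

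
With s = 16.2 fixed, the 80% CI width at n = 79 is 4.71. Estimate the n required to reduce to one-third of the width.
n ≈ 711

CI width ∝ 1/√n
To reduce width by factor 3, need √n to grow by 3 → need 3² = 9 times as many samples.

Current: n = 79, width = 4.71
New: n = 711, width ≈ 1.56

Width reduced by factor of 4.71/1.56 = 3.02.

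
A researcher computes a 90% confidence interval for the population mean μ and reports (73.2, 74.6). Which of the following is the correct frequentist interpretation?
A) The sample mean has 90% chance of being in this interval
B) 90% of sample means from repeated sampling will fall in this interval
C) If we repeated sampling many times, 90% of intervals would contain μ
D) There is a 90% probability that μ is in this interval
C

A) Wrong — x̄ is observed and sits in the interval by construction.
B) Wrong — coverage applies to intervals containing μ, not to future x̄ values.
C) Correct — this is the frequentist long-run coverage interpretation.
D) Wrong — μ is fixed; the randomness lives in the interval, not in μ.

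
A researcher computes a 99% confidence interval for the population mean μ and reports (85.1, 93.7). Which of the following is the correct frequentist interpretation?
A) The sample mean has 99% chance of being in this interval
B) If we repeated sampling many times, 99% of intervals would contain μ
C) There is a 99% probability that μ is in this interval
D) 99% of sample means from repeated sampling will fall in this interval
B

A) Wrong — x̄ is observed and sits in the interval by construction.
B) Correct — this is the frequentist long-run coverage interpretation.
C) Wrong — μ is fixed; the randomness lives in the interval, not in μ.
D) Wrong — coverage applies to intervals containing μ, not to future x̄ values.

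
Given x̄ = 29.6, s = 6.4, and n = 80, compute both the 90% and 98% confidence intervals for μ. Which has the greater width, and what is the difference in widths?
98% CI is wider by 1.02

df = 79
90% CI: t* = 1.664, (28.41, 30.79), width = 2 · t* · s/√n = 2.38
98% CI: t* = 2.374, (27.90, 31.30), width = 2 · t* · s/√n = 3.40

The 98% CI is wider by 3.40 - 2.38 = 1.02.
Higher confidence requires a wider interval.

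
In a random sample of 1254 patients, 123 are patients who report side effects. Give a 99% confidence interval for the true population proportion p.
(0.076, 0.120)

Proportion CI:
p̂ = 123/1254 = 0.09809
SE = √(p̂(1-p̂)/n) = √(0.09809 · 0.90191 / 1254) = 0.00840

z* = 2.576
Margin = z* · SE = 2.576 · 0.00840 = 0.0216

CI: 0.09809 ± 0.0216 = (0.076, 0.120)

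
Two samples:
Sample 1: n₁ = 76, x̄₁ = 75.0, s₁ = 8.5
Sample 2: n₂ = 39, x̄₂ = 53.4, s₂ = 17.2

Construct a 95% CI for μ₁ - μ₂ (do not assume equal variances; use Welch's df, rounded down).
(15.72, 27.48)

Difference: x̄₁ - x̄₂ = 21.60
SE = √(s₁²/n₁ + s₂²/n₂) = √(8.5²/76 + 17.2²/39) = 2.9217
df = 47.74 → 47 (Welch–Satterthwaite, rounded down)
t* = 2.012

CI: 21.60 ± 2.012 · 2.9217 = 21.60 ± 5.88 = (15.72, 27.48)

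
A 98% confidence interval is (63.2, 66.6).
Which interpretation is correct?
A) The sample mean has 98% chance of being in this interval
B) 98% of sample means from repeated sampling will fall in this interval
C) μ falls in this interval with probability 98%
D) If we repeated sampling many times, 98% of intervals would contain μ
D

A) Wrong — x̄ is observed and sits in the interval by construction.
B) Wrong — coverage applies to intervals containing μ, not to future x̄ values.
C) Wrong — μ is fixed; the randomness lives in the interval, not in μ.
D) Correct — this is the frequentist long-run coverage interpretation.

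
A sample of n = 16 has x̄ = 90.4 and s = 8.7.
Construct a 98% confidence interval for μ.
(84.74, 96.06)

t-interval (σ unknown):
df = n - 1 = 15
t* = 2.602 for 98% confidence

Margin of error = t* · s/√n = 2.602 · 8.7/√16 = 5.66

CI: (84.74, 96.06)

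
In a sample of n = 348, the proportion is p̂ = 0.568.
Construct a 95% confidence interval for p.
(0.516, 0.620)

Proportion CI:
SE = √(p̂(1-p̂)/n) = √(0.568 · 0.432 / 348) = 0.02655

z* = 1.960
Margin = z* · SE = 1.960 · 0.02655 = 0.0520

CI: 0.568 ± 0.0520 = (0.516, 0.620)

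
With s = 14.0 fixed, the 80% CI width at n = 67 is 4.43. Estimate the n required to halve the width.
n ≈ 268

CI width ∝ 1/√n
To reduce width by factor 2, need √n to grow by 2 → need 2² = 4 times as many samples.

Current: n = 67, width = 4.43
New: n = 268, width ≈ 2.20

Width reduced by factor of 4.43/2.20 = 2.01.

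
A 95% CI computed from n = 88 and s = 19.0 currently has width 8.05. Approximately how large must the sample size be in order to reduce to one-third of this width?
n ≈ 792

CI width ∝ 1/√n
To reduce width by factor 3, need √n to grow by 3 → need 3² = 9 times as many samples.

Current: n = 88, width = 8.05
New: n = 792, width ≈ 2.65

Width reduced by factor of 8.05/2.65 = 3.04.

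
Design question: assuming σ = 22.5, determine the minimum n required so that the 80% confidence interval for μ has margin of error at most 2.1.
n ≥ 189

For margin E ≤ 2.1:
n ≥ (z* · σ / E)²
n ≥ (1.282 · 22.5 / 2.1)²
n ≥ 188.67

Minimum n = 189 (rounding up)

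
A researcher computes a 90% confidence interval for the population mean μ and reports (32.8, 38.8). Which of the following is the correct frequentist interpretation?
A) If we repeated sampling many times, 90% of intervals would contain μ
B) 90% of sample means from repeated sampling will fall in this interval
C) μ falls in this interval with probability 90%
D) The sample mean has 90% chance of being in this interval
A

A) Correct — this is the frequentist long-run coverage interpretation.
B) Wrong — coverage applies to intervals containing μ, not to future x̄ values.
C) Wrong — μ is fixed; the randomness lives in the interval, not in μ.
D) Wrong — x̄ is observed and sits in the interval by construction.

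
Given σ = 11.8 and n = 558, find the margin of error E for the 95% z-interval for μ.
Margin of error = 0.98

Margin of error = z* · σ/√n
= 1.960 · 11.8/√558
= 1.960 · 11.8/23.6220
= 0.98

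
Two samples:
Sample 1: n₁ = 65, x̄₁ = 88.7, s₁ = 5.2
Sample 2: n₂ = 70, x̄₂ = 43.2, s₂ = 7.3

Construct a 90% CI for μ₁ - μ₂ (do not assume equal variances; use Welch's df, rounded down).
(43.70, 47.30)

Difference: x̄₁ - x̄₂ = 45.50
SE = √(s₁²/n₁ + s₂²/n₂) = √(5.2²/65 + 7.3²/70) = 1.0850
df = 124.83 → 124 (Welch–Satterthwaite, rounded down)
t* = 1.657

CI: 45.50 ± 1.657 · 1.0850 = 45.50 ± 1.80 = (43.70, 47.30)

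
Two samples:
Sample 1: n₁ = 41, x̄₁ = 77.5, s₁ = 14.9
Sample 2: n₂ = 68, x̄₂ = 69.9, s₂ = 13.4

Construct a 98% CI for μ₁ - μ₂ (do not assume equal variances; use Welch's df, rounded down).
(0.86, 14.34)

Difference: x̄₁ - x̄₂ = 7.60
SE = √(s₁²/n₁ + s₂²/n₂) = √(14.9²/41 + 13.4²/68) = 2.8382
df = 77.52 → 77 (Welch–Satterthwaite, rounded down)
t* = 2.376

CI: 7.60 ± 2.376 · 2.8382 = 7.60 ± 6.74 = (0.86, 14.34)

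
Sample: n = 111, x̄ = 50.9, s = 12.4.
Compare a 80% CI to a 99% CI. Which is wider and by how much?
99% CI is wider by 3.14

df = 110
80% CI: t* = 1.289, (49.38, 52.42), width = 2 · t* · s/√n = 3.03
99% CI: t* = 2.621, (47.82, 53.98), width = 2 · t* · s/√n = 6.17

The 99% CI is wider by 6.17 - 3.03 = 3.14.
Higher confidence requires a wider interval.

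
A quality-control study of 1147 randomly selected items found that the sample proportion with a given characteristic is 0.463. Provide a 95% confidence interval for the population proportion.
(0.434, 0.492)

Proportion CI:
SE = √(p̂(1-p̂)/n) = √(0.463 · 0.537 / 1147) = 0.01472

z* = 1.960
Margin = z* · SE = 1.960 · 0.01472 = 0.0289

CI: 0.463 ± 0.0289 = (0.434, 0.492)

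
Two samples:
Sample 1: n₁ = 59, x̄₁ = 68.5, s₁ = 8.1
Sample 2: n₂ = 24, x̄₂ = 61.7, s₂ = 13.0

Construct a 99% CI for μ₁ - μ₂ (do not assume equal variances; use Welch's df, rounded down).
(-1.05, 14.65)

Difference: x̄₁ - x̄₂ = 6.80
SE = √(s₁²/n₁ + s₂²/n₂) = √(8.1²/59 + 13.0²/24) = 2.8555
df = 30.54 → 30 (Welch–Satterthwaite, rounded down)
t* = 2.750

CI: 6.80 ± 2.750 · 2.8555 = 6.80 ± 7.85 = (-1.05, 14.65)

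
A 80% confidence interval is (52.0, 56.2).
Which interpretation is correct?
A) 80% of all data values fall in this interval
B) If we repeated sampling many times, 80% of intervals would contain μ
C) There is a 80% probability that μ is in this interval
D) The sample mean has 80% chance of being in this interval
B

A) Wrong — a CI is about the parameter μ, not individual data values.
B) Correct — this is the frequentist long-run coverage interpretation.
C) Wrong — μ is fixed; the randomness lives in the interval, not in μ.
D) Wrong — x̄ is observed and sits in the interval by construction.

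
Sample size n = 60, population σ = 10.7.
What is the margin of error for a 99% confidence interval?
Margin of error = 3.56

Margin of error = z* · σ/√n
= 2.576 · 10.7/√60
= 2.576 · 10.7/7.7460
= 3.56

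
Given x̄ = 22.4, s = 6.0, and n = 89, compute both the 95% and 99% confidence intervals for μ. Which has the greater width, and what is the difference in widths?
99% CI is wider by 0.82

df = 88
95% CI: t* = 1.987, (21.14, 23.66), width = 2 · t* · s/√n = 2.53
99% CI: t* = 2.633, (20.73, 24.07), width = 2 · t* · s/√n = 3.35

The 99% CI is wider by 3.35 - 2.53 = 0.82.
Higher confidence requires a wider interval.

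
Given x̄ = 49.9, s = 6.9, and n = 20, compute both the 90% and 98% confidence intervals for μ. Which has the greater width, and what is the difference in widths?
98% CI is wider by 2.49

df = 19
90% CI: t* = 1.729, (47.23, 52.57), width = 2 · t* · s/√n = 5.34
98% CI: t* = 2.539, (45.98, 53.82), width = 2 · t* · s/√n = 7.83

The 98% CI is wider by 7.83 - 5.34 = 2.49.
Higher confidence requires a wider interval.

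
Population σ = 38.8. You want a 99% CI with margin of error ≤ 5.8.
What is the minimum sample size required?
n ≥ 297

For margin E ≤ 5.8:
n ≥ (z* · σ / E)²
n ≥ (2.576 · 38.8 / 5.8)²
n ≥ 296.96

Minimum n = 297 (rounding up)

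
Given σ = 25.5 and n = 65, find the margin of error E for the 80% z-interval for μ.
Margin of error = 4.05

Margin of error = z* · σ/√n
= 1.282 · 25.5/√65
= 1.282 · 25.5/8.0623
= 4.05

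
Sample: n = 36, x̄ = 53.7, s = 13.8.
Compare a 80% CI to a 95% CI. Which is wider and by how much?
95% CI is wider by 3.33

df = 35
80% CI: t* = 1.306, (50.70, 56.70), width = 2 · t* · s/√n = 6.01
95% CI: t* = 2.030, (49.03, 58.37), width = 2 · t* · s/√n = 9.34

The 95% CI is wider by 9.34 - 6.01 = 3.33.
Higher confidence requires a wider interval.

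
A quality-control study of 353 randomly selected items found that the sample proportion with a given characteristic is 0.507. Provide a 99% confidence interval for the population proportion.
(0.438, 0.576)

Proportion CI:
SE = √(p̂(1-p̂)/n) = √(0.507 · 0.493 / 353) = 0.02661

z* = 2.576
Margin = z* · SE = 2.576 · 0.02661 = 0.0685

CI: 0.507 ± 0.0685 = (0.438, 0.576)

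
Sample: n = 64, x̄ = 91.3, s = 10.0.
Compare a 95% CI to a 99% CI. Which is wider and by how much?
99% CI is wider by 1.64

df = 63
95% CI: t* = 1.998, (88.80, 93.80), width = 2 · t* · s/√n = 5.00
99% CI: t* = 2.656, (87.98, 94.62), width = 2 · t* · s/√n = 6.64

The 99% CI is wider by 6.64 - 5.00 = 1.64.
Higher confidence requires a wider interval.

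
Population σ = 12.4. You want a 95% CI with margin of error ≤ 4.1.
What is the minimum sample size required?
n ≥ 36

For margin E ≤ 4.1:
n ≥ (z* · σ / E)²
n ≥ (1.960 · 12.4 / 4.1)²
n ≥ 35.14

Minimum n = 36 (rounding up)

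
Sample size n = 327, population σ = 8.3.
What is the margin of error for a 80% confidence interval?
Margin of error = 0.59

Margin of error = z* · σ/√n
= 1.282 · 8.3/√327
= 1.282 · 8.3/18.0831
= 0.59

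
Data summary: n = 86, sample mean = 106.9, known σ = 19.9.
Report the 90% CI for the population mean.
(103.37, 110.43)

z-interval (σ known):
z* = 1.645 for 90% confidence

Margin of error = z* · σ/√n = 1.645 · 19.9/√86 = 3.53

CI: (106.9 - 3.53, 106.9 + 3.53) = (103.37, 110.43)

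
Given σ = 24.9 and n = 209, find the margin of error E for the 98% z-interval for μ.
Margin of error = 4.01

Margin of error = z* · σ/√n
= 2.326 · 24.9/√209
= 2.326 · 24.9/14.4568
= 4.01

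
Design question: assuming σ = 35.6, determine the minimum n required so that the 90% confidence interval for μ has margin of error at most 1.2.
n ≥ 2382

For margin E ≤ 1.2:
n ≥ (z* · σ / E)²
n ≥ (1.645 · 35.6 / 1.2)²
n ≥ 2381.60

Minimum n = 2382 (rounding up)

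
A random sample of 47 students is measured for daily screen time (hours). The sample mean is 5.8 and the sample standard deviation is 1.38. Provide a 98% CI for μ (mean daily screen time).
(5.31, 6.29)

t-interval (σ unknown):
df = n - 1 = 46
t* = 2.410 for 98% confidence

Margin of error = t* · s/√n = 2.410 · 1.38/√47 = 0.49

CI: (5.31, 6.29)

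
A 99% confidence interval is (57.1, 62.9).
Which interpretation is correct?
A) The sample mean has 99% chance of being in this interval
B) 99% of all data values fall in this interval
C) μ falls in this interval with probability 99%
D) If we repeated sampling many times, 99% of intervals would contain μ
D

A) Wrong — x̄ is observed and sits in the interval by construction.
B) Wrong — a CI is about the parameter μ, not individual data values.
C) Wrong — μ is fixed; the randomness lives in the interval, not in μ.
D) Correct — this is the frequentist long-run coverage interpretation.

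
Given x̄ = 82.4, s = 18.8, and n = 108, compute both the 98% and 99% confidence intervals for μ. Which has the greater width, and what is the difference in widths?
99% CI is wider by 0.94

df = 107
98% CI: t* = 2.362, (78.13, 86.67), width = 2 · t* · s/√n = 8.55
99% CI: t* = 2.623, (77.65, 87.15), width = 2 · t* · s/√n = 9.49

The 99% CI is wider by 9.49 - 8.55 = 0.94.
Higher confidence requires a wider interval.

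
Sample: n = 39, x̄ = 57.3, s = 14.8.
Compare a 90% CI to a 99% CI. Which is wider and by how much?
99% CI is wider by 4.86

df = 38
90% CI: t* = 1.686, (53.30, 61.30), width = 2 · t* · s/√n = 7.99
99% CI: t* = 2.712, (50.87, 63.73), width = 2 · t* · s/√n = 12.85

The 99% CI is wider by 12.85 - 7.99 = 4.86.
Higher confidence requires a wider interval.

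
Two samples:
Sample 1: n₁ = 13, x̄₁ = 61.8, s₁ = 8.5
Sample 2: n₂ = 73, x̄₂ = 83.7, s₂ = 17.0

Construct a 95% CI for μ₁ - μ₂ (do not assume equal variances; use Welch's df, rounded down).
(-28.18, -15.62)

Difference: x̄₁ - x̄₂ = -21.90
SE = √(s₁²/n₁ + s₂²/n₂) = √(8.5²/13 + 17.0²/73) = 3.0849
df = 32.44 → 32 (Welch–Satterthwaite, rounded down)
t* = 2.037

CI: -21.90 ± 2.037 · 3.0849 = -21.90 ± 6.28 = (-28.18, -15.62)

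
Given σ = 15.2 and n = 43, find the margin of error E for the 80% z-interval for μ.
Margin of error = 2.97

Margin of error = z* · σ/√n
= 1.282 · 15.2/√43
= 1.282 · 15.2/6.5574
= 2.97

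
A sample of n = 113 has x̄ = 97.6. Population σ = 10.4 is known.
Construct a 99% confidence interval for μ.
(95.08, 100.12)

z-interval (σ known):
z* = 2.576 for 99% confidence

Margin of error = z* · σ/√n = 2.576 · 10.4/√113 = 2.52

CI: (97.6 - 2.52, 97.6 + 2.52) = (95.08, 100.12)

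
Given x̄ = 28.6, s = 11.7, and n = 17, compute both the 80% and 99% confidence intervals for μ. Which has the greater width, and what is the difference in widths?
99% CI is wider by 8.99

df = 16
80% CI: t* = 1.337, (24.81, 32.39), width = 2 · t* · s/√n = 7.59
99% CI: t* = 2.921, (20.31, 36.89), width = 2 · t* · s/√n = 16.58

The 99% CI is wider by 16.58 - 7.59 = 8.99.
Higher confidence requires a wider interval.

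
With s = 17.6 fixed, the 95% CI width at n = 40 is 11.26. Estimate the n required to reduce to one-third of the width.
n ≈ 360

CI width ∝ 1/√n
To reduce width by factor 3, need √n to grow by 3 → need 3² = 9 times as many samples.

Current: n = 40, width = 11.26
New: n = 360, width ≈ 3.65

Width reduced by factor of 11.26/3.65 = 3.08.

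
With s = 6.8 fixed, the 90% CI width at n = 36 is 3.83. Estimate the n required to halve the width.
n ≈ 144

CI width ∝ 1/√n
To reduce width by factor 2, need √n to grow by 2 → need 2² = 4 times as many samples.

Current: n = 36, width = 3.83
New: n = 144, width ≈ 1.88

Width reduced by factor of 3.83/1.88 = 2.04.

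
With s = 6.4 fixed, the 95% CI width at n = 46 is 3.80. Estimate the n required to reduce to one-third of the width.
n ≈ 414

CI width ∝ 1/√n
To reduce width by factor 3, need √n to grow by 3 → need 3² = 9 times as many samples.

Current: n = 46, width = 3.80
New: n = 414, width ≈ 1.24

Width reduced by factor of 3.80/1.24 = 3.06.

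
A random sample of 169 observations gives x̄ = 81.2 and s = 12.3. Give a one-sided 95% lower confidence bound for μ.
μ ≥ 79.64

Lower bound (one-sided):
t* = 1.654 (one-sided for 95%)
Lower bound = x̄ - t* · s/√n = 81.2 - 1.654 · 12.3/√169 = 79.64

We are 95% confident that μ ≥ 79.64.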